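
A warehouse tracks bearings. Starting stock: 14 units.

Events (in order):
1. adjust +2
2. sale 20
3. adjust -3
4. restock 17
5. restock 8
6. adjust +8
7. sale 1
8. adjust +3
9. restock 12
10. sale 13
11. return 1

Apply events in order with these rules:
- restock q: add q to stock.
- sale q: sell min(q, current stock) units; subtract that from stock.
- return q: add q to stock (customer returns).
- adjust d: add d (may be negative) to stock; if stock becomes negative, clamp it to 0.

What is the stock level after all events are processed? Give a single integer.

Processing events:
Start: stock = 14
  Event 1 (adjust +2): 14 + 2 = 16
  Event 2 (sale 20): sell min(20,16)=16. stock: 16 - 16 = 0. total_sold = 16
  Event 3 (adjust -3): 0 + -3 = 0 (clamped to 0)
  Event 4 (restock 17): 0 + 17 = 17
  Event 5 (restock 8): 17 + 8 = 25
  Event 6 (adjust +8): 25 + 8 = 33
  Event 7 (sale 1): sell min(1,33)=1. stock: 33 - 1 = 32. total_sold = 17
  Event 8 (adjust +3): 32 + 3 = 35
  Event 9 (restock 12): 35 + 12 = 47
  Event 10 (sale 13): sell min(13,47)=13. stock: 47 - 13 = 34. total_sold = 30
  Event 11 (return 1): 34 + 1 = 35
Final: stock = 35, total_sold = 30

Answer: 35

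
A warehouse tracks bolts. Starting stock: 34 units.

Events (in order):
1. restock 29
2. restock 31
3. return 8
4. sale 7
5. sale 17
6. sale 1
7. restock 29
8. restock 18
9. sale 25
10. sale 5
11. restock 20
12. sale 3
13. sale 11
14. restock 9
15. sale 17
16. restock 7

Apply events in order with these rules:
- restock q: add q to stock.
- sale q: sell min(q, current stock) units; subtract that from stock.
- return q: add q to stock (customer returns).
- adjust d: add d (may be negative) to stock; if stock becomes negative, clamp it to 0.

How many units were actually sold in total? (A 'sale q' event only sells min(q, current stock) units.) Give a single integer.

Answer: 86

Derivation:
Processing events:
Start: stock = 34
  Event 1 (restock 29): 34 + 29 = 63
  Event 2 (restock 31): 63 + 31 = 94
  Event 3 (return 8): 94 + 8 = 102
  Event 4 (sale 7): sell min(7,102)=7. stock: 102 - 7 = 95. total_sold = 7
  Event 5 (sale 17): sell min(17,95)=17. stock: 95 - 17 = 78. total_sold = 24
  Event 6 (sale 1): sell min(1,78)=1. stock: 78 - 1 = 77. total_sold = 25
  Event 7 (restock 29): 77 + 29 = 106
  Event 8 (restock 18): 106 + 18 = 124
  Event 9 (sale 25): sell min(25,124)=25. stock: 124 - 25 = 99. total_sold = 50
  Event 10 (sale 5): sell min(5,99)=5. stock: 99 - 5 = 94. total_sold = 55
  Event 11 (restock 20): 94 + 20 = 114
  Event 12 (sale 3): sell min(3,114)=3. stock: 114 - 3 = 111. total_sold = 58
  Event 13 (sale 11): sell min(11,111)=11. stock: 111 - 11 = 100. total_sold = 69
  Event 14 (restock 9): 100 + 9 = 109
  Event 15 (sale 17): sell min(17,109)=17. stock: 109 - 17 = 92. total_sold = 86
  Event 16 (restock 7): 92 + 7 = 99
Final: stock = 99, total_sold = 86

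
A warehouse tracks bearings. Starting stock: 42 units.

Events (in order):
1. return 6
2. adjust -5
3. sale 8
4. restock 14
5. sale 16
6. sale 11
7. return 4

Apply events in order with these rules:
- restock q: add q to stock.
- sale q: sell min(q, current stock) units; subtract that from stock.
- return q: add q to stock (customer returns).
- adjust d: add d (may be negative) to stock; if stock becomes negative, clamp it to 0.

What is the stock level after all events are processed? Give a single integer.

Answer: 26

Derivation:
Processing events:
Start: stock = 42
  Event 1 (return 6): 42 + 6 = 48
  Event 2 (adjust -5): 48 + -5 = 43
  Event 3 (sale 8): sell min(8,43)=8. stock: 43 - 8 = 35. total_sold = 8
  Event 4 (restock 14): 35 + 14 = 49
  Event 5 (sale 16): sell min(16,49)=16. stock: 49 - 16 = 33. total_sold = 24
  Event 6 (sale 11): sell min(11,33)=11. stock: 33 - 11 = 22. total_sold = 35
  Event 7 (return 4): 22 + 4 = 26
Final: stock = 26, total_sold = 35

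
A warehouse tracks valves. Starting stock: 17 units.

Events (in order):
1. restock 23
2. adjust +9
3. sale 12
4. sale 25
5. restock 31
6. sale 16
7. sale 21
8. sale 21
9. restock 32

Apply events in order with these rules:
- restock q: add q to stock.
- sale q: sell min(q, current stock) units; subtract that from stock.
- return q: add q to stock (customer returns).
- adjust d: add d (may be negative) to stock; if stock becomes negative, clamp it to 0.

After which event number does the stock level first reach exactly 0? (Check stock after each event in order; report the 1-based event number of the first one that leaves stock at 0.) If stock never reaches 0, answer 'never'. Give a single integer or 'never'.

Answer: 8

Derivation:
Processing events:
Start: stock = 17
  Event 1 (restock 23): 17 + 23 = 40
  Event 2 (adjust +9): 40 + 9 = 49
  Event 3 (sale 12): sell min(12,49)=12. stock: 49 - 12 = 37. total_sold = 12
  Event 4 (sale 25): sell min(25,37)=25. stock: 37 - 25 = 12. total_sold = 37
  Event 5 (restock 31): 12 + 31 = 43
  Event 6 (sale 16): sell min(16,43)=16. stock: 43 - 16 = 27. total_sold = 53
  Event 7 (sale 21): sell min(21,27)=21. stock: 27 - 21 = 6. total_sold = 74
  Event 8 (sale 21): sell min(21,6)=6. stock: 6 - 6 = 0. total_sold = 80
  Event 9 (restock 32): 0 + 32 = 32
Final: stock = 32, total_sold = 80

First zero at event 8.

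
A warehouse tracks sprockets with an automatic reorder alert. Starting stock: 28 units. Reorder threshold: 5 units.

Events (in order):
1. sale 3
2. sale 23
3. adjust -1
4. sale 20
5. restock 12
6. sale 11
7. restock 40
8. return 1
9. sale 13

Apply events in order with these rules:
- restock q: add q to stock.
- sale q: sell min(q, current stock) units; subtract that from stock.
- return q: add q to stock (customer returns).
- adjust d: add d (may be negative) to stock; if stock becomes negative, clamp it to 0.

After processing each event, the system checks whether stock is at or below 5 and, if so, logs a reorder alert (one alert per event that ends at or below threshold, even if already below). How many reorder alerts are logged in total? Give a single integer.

Processing events:
Start: stock = 28
  Event 1 (sale 3): sell min(3,28)=3. stock: 28 - 3 = 25. total_sold = 3
  Event 2 (sale 23): sell min(23,25)=23. stock: 25 - 23 = 2. total_sold = 26
  Event 3 (adjust -1): 2 + -1 = 1
  Event 4 (sale 20): sell min(20,1)=1. stock: 1 - 1 = 0. total_sold = 27
  Event 5 (restock 12): 0 + 12 = 12
  Event 6 (sale 11): sell min(11,12)=11. stock: 12 - 11 = 1. total_sold = 38
  Event 7 (restock 40): 1 + 40 = 41
  Event 8 (return 1): 41 + 1 = 42
  Event 9 (sale 13): sell min(13,42)=13. stock: 42 - 13 = 29. total_sold = 51
Final: stock = 29, total_sold = 51

Checking against threshold 5:
  After event 1: stock=25 > 5
  After event 2: stock=2 <= 5 -> ALERT
  After event 3: stock=1 <= 5 -> ALERT
  After event 4: stock=0 <= 5 -> ALERT
  After event 5: stock=12 > 5
  After event 6: stock=1 <= 5 -> ALERT
  After event 7: stock=41 > 5
  After event 8: stock=42 > 5
  After event 9: stock=29 > 5
Alert events: [2, 3, 4, 6]. Count = 4

Answer: 4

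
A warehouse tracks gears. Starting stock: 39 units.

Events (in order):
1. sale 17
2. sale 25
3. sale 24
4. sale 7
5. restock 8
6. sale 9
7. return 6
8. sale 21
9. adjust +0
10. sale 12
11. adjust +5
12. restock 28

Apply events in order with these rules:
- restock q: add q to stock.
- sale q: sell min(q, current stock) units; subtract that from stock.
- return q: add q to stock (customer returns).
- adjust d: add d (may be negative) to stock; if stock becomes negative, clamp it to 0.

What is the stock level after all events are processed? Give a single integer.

Answer: 33

Derivation:
Processing events:
Start: stock = 39
  Event 1 (sale 17): sell min(17,39)=17. stock: 39 - 17 = 22. total_sold = 17
  Event 2 (sale 25): sell min(25,22)=22. stock: 22 - 22 = 0. total_sold = 39
  Event 3 (sale 24): sell min(24,0)=0. stock: 0 - 0 = 0. total_sold = 39
  Event 4 (sale 7): sell min(7,0)=0. stock: 0 - 0 = 0. total_sold = 39
  Event 5 (restock 8): 0 + 8 = 8
  Event 6 (sale 9): sell min(9,8)=8. stock: 8 - 8 = 0. total_sold = 47
  Event 7 (return 6): 0 + 6 = 6
  Event 8 (sale 21): sell min(21,6)=6. stock: 6 - 6 = 0. total_sold = 53
  Event 9 (adjust +0): 0 + 0 = 0
  Event 10 (sale 12): sell min(12,0)=0. stock: 0 - 0 = 0. total_sold = 53
  Event 11 (adjust +5): 0 + 5 = 5
  Event 12 (restock 28): 5 + 28 = 33
Final: stock = 33, total_sold = 53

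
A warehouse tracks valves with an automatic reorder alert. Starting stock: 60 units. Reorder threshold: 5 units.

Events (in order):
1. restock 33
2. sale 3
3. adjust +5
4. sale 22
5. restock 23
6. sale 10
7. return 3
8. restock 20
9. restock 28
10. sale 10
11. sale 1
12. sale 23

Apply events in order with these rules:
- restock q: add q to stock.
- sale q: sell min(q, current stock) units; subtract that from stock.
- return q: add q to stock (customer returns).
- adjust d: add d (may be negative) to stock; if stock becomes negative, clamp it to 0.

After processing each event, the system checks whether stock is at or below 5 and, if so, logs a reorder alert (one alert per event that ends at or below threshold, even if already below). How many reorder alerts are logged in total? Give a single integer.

Processing events:
Start: stock = 60
  Event 1 (restock 33): 60 + 33 = 93
  Event 2 (sale 3): sell min(3,93)=3. stock: 93 - 3 = 90. total_sold = 3
  Event 3 (adjust +5): 90 + 5 = 95
  Event 4 (sale 22): sell min(22,95)=22. stock: 95 - 22 = 73. total_sold = 25
  Event 5 (restock 23): 73 + 23 = 96
  Event 6 (sale 10): sell min(10,96)=10. stock: 96 - 10 = 86. total_sold = 35
  Event 7 (return 3): 86 + 3 = 89
  Event 8 (restock 20): 89 + 20 = 109
  Event 9 (restock 28): 109 + 28 = 137
  Event 10 (sale 10): sell min(10,137)=10. stock: 137 - 10 = 127. total_sold = 45
  Event 11 (sale 1): sell min(1,127)=1. stock: 127 - 1 = 126. total_sold = 46
  Event 12 (sale 23): sell min(23,126)=23. stock: 126 - 23 = 103. total_sold = 69
Final: stock = 103, total_sold = 69

Checking against threshold 5:
  After event 1: stock=93 > 5
  After event 2: stock=90 > 5
  After event 3: stock=95 > 5
  After event 4: stock=73 > 5
  After event 5: stock=96 > 5
  After event 6: stock=86 > 5
  After event 7: stock=89 > 5
  After event 8: stock=109 > 5
  After event 9: stock=137 > 5
  After event 10: stock=127 > 5
  After event 11: stock=126 > 5
  After event 12: stock=103 > 5
Alert events: []. Count = 0

Answer: 0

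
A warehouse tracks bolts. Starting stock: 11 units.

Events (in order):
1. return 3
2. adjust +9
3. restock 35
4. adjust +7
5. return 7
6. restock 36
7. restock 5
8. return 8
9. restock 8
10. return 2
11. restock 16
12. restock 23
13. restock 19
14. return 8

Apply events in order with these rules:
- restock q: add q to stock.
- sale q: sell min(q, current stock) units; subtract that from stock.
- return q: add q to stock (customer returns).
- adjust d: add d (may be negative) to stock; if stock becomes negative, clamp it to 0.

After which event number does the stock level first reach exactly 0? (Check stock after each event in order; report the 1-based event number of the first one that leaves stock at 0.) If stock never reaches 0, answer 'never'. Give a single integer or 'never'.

Processing events:
Start: stock = 11
  Event 1 (return 3): 11 + 3 = 14
  Event 2 (adjust +9): 14 + 9 = 23
  Event 3 (restock 35): 23 + 35 = 58
  Event 4 (adjust +7): 58 + 7 = 65
  Event 5 (return 7): 65 + 7 = 72
  Event 6 (restock 36): 72 + 36 = 108
  Event 7 (restock 5): 108 + 5 = 113
  Event 8 (return 8): 113 + 8 = 121
  Event 9 (restock 8): 121 + 8 = 129
  Event 10 (return 2): 129 + 2 = 131
  Event 11 (restock 16): 131 + 16 = 147
  Event 12 (restock 23): 147 + 23 = 170
  Event 13 (restock 19): 170 + 19 = 189
  Event 14 (return 8): 189 + 8 = 197
Final: stock = 197, total_sold = 0

Stock never reaches 0.

Answer: never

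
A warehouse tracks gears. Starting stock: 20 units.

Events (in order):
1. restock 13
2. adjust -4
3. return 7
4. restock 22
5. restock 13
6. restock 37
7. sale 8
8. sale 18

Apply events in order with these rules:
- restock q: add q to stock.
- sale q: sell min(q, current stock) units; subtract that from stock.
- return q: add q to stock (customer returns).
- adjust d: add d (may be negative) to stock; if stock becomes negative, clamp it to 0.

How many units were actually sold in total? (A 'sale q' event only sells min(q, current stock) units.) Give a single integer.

Processing events:
Start: stock = 20
  Event 1 (restock 13): 20 + 13 = 33
  Event 2 (adjust -4): 33 + -4 = 29
  Event 3 (return 7): 29 + 7 = 36
  Event 4 (restock 22): 36 + 22 = 58
  Event 5 (restock 13): 58 + 13 = 71
  Event 6 (restock 37): 71 + 37 = 108
  Event 7 (sale 8): sell min(8,108)=8. stock: 108 - 8 = 100. total_sold = 8
  Event 8 (sale 18): sell min(18,100)=18. stock: 100 - 18 = 82. total_sold = 26
Final: stock = 82, total_sold = 26

Answer: 26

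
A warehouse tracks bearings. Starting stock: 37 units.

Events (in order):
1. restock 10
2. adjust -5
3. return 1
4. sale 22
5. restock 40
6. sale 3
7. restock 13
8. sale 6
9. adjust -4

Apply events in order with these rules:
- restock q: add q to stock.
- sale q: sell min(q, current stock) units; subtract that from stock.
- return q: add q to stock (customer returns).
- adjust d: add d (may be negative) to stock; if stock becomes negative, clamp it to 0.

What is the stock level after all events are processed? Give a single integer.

Processing events:
Start: stock = 37
  Event 1 (restock 10): 37 + 10 = 47
  Event 2 (adjust -5): 47 + -5 = 42
  Event 3 (return 1): 42 + 1 = 43
  Event 4 (sale 22): sell min(22,43)=22. stock: 43 - 22 = 21. total_sold = 22
  Event 5 (restock 40): 21 + 40 = 61
  Event 6 (sale 3): sell min(3,61)=3. stock: 61 - 3 = 58. total_sold = 25
  Event 7 (restock 13): 58 + 13 = 71
  Event 8 (sale 6): sell min(6,71)=6. stock: 71 - 6 = 65. total_sold = 31
  Event 9 (adjust -4): 65 + -4 = 61
Final: stock = 61, total_sold = 31

Answer: 61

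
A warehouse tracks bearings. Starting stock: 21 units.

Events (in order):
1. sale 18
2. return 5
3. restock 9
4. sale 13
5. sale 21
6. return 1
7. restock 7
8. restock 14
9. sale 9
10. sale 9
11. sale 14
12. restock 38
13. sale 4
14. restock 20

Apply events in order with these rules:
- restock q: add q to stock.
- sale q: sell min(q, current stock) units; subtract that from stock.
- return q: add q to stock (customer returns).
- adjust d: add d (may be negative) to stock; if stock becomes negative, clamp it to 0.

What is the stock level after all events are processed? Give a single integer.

Answer: 54

Derivation:
Processing events:
Start: stock = 21
  Event 1 (sale 18): sell min(18,21)=18. stock: 21 - 18 = 3. total_sold = 18
  Event 2 (return 5): 3 + 5 = 8
  Event 3 (restock 9): 8 + 9 = 17
  Event 4 (sale 13): sell min(13,17)=13. stock: 17 - 13 = 4. total_sold = 31
  Event 5 (sale 21): sell min(21,4)=4. stock: 4 - 4 = 0. total_sold = 35
  Event 6 (return 1): 0 + 1 = 1
  Event 7 (restock 7): 1 + 7 = 8
  Event 8 (restock 14): 8 + 14 = 22
  Event 9 (sale 9): sell min(9,22)=9. stock: 22 - 9 = 13. total_sold = 44
  Event 10 (sale 9): sell min(9,13)=9. stock: 13 - 9 = 4. total_sold = 53
  Event 11 (sale 14): sell min(14,4)=4. stock: 4 - 4 = 0. total_sold = 57
  Event 12 (restock 38): 0 + 38 = 38
  Event 13 (sale 4): sell min(4,38)=4. stock: 38 - 4 = 34. total_sold = 61
  Event 14 (restock 20): 34 + 20 = 54
Final: stock = 54, total_sold = 61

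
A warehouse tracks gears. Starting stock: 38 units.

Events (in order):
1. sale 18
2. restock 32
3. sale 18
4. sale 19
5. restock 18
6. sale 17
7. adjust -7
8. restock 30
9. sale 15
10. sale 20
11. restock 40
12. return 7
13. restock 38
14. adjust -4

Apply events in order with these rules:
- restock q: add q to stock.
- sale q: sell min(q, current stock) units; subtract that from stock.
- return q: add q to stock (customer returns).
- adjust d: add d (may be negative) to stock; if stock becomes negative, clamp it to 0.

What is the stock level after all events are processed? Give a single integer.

Answer: 85

Derivation:
Processing events:
Start: stock = 38
  Event 1 (sale 18): sell min(18,38)=18. stock: 38 - 18 = 20. total_sold = 18
  Event 2 (restock 32): 20 + 32 = 52
  Event 3 (sale 18): sell min(18,52)=18. stock: 52 - 18 = 34. total_sold = 36
  Event 4 (sale 19): sell min(19,34)=19. stock: 34 - 19 = 15. total_sold = 55
  Event 5 (restock 18): 15 + 18 = 33
  Event 6 (sale 17): sell min(17,33)=17. stock: 33 - 17 = 16. total_sold = 72
  Event 7 (adjust -7): 16 + -7 = 9
  Event 8 (restock 30): 9 + 30 = 39
  Event 9 (sale 15): sell min(15,39)=15. stock: 39 - 15 = 24. total_sold = 87
  Event 10 (sale 20): sell min(20,24)=20. stock: 24 - 20 = 4. total_sold = 107
  Event 11 (restock 40): 4 + 40 = 44
  Event 12 (return 7): 44 + 7 = 51
  Event 13 (restock 38): 51 + 38 = 89
  Event 14 (adjust -4): 89 + -4 = 85
Final: stock = 85, total_sold = 107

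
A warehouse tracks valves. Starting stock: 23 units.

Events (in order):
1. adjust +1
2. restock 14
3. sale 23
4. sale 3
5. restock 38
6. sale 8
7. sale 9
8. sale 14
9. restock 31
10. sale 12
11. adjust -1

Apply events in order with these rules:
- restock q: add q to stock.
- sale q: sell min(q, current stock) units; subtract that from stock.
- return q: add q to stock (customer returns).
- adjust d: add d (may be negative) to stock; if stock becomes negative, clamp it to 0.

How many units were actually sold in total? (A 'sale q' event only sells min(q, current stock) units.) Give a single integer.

Processing events:
Start: stock = 23
  Event 1 (adjust +1): 23 + 1 = 24
  Event 2 (restock 14): 24 + 14 = 38
  Event 3 (sale 23): sell min(23,38)=23. stock: 38 - 23 = 15. total_sold = 23
  Event 4 (sale 3): sell min(3,15)=3. stock: 15 - 3 = 12. total_sold = 26
  Event 5 (restock 38): 12 + 38 = 50
  Event 6 (sale 8): sell min(8,50)=8. stock: 50 - 8 = 42. total_sold = 34
  Event 7 (sale 9): sell min(9,42)=9. stock: 42 - 9 = 33. total_sold = 43
  Event 8 (sale 14): sell min(14,33)=14. stock: 33 - 14 = 19. total_sold = 57
  Event 9 (restock 31): 19 + 31 = 50
  Event 10 (sale 12): sell min(12,50)=12. stock: 50 - 12 = 38. total_sold = 69
  Event 11 (adjust -1): 38 + -1 = 37
Final: stock = 37, total_sold = 69

Answer: 69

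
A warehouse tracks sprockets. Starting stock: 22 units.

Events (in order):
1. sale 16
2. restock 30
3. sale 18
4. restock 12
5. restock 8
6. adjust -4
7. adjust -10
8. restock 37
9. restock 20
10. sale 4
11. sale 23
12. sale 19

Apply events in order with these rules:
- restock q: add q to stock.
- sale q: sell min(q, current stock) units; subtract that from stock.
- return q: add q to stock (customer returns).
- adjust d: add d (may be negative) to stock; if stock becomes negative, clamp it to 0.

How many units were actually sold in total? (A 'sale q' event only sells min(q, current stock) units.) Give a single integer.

Answer: 80

Derivation:
Processing events:
Start: stock = 22
  Event 1 (sale 16): sell min(16,22)=16. stock: 22 - 16 = 6. total_sold = 16
  Event 2 (restock 30): 6 + 30 = 36
  Event 3 (sale 18): sell min(18,36)=18. stock: 36 - 18 = 18. total_sold = 34
  Event 4 (restock 12): 18 + 12 = 30
  Event 5 (restock 8): 30 + 8 = 38
  Event 6 (adjust -4): 38 + -4 = 34
  Event 7 (adjust -10): 34 + -10 = 24
  Event 8 (restock 37): 24 + 37 = 61
  Event 9 (restock 20): 61 + 20 = 81
  Event 10 (sale 4): sell min(4,81)=4. stock: 81 - 4 = 77. total_sold = 38
  Event 11 (sale 23): sell min(23,77)=23. stock: 77 - 23 = 54. total_sold = 61
  Event 12 (sale 19): sell min(19,54)=19. stock: 54 - 19 = 35. total_sold = 80
Final: stock = 35, total_sold = 80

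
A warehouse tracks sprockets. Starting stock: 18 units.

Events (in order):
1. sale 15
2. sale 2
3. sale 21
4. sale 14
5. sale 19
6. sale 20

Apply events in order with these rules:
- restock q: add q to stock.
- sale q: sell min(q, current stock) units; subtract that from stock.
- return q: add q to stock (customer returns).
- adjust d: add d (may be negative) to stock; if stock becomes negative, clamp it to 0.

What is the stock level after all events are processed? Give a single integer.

Processing events:
Start: stock = 18
  Event 1 (sale 15): sell min(15,18)=15. stock: 18 - 15 = 3. total_sold = 15
  Event 2 (sale 2): sell min(2,3)=2. stock: 3 - 2 = 1. total_sold = 17
  Event 3 (sale 21): sell min(21,1)=1. stock: 1 - 1 = 0. total_sold = 18
  Event 4 (sale 14): sell min(14,0)=0. stock: 0 - 0 = 0. total_sold = 18
  Event 5 (sale 19): sell min(19,0)=0. stock: 0 - 0 = 0. total_sold = 18
  Event 6 (sale 20): sell min(20,0)=0. stock: 0 - 0 = 0. total_sold = 18
Final: stock = 0, total_sold = 18

Answer: 0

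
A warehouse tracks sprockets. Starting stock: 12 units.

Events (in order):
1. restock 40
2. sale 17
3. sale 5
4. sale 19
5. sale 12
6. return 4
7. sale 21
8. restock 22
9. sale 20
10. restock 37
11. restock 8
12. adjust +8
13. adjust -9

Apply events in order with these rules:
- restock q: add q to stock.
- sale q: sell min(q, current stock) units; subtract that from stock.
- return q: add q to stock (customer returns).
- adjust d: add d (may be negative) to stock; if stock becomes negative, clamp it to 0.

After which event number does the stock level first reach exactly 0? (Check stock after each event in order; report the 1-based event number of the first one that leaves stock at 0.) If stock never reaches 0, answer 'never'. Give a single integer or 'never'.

Answer: 5

Derivation:
Processing events:
Start: stock = 12
  Event 1 (restock 40): 12 + 40 = 52
  Event 2 (sale 17): sell min(17,52)=17. stock: 52 - 17 = 35. total_sold = 17
  Event 3 (sale 5): sell min(5,35)=5. stock: 35 - 5 = 30. total_sold = 22
  Event 4 (sale 19): sell min(19,30)=19. stock: 30 - 19 = 11. total_sold = 41
  Event 5 (sale 12): sell min(12,11)=11. stock: 11 - 11 = 0. total_sold = 52
  Event 6 (return 4): 0 + 4 = 4
  Event 7 (sale 21): sell min(21,4)=4. stock: 4 - 4 = 0. total_sold = 56
  Event 8 (restock 22): 0 + 22 = 22
  Event 9 (sale 20): sell min(20,22)=20. stock: 22 - 20 = 2. total_sold = 76
  Event 10 (restock 37): 2 + 37 = 39
  Event 11 (restock 8): 39 + 8 = 47
  Event 12 (adjust +8): 47 + 8 = 55
  Event 13 (adjust -9): 55 + -9 = 46
Final: stock = 46, total_sold = 76

First zero at event 5.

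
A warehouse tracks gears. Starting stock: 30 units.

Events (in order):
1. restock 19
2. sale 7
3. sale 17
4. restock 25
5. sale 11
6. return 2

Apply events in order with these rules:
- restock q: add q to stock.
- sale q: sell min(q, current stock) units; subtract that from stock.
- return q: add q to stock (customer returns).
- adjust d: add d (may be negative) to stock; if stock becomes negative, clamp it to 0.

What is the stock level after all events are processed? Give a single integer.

Answer: 41

Derivation:
Processing events:
Start: stock = 30
  Event 1 (restock 19): 30 + 19 = 49
  Event 2 (sale 7): sell min(7,49)=7. stock: 49 - 7 = 42. total_sold = 7
  Event 3 (sale 17): sell min(17,42)=17. stock: 42 - 17 = 25. total_sold = 24
  Event 4 (restock 25): 25 + 25 = 50
  Event 5 (sale 11): sell min(11,50)=11. stock: 50 - 11 = 39. total_sold = 35
  Event 6 (return 2): 39 + 2 = 41
Final: stock = 41, total_sold = 35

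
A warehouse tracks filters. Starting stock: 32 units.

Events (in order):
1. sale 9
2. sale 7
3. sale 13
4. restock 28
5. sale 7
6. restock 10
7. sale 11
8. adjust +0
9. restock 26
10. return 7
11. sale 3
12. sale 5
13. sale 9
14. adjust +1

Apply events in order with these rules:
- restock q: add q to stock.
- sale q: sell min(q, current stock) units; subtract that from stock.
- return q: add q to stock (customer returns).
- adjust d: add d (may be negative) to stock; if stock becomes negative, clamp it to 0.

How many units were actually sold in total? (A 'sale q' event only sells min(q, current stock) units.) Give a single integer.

Answer: 64

Derivation:
Processing events:
Start: stock = 32
  Event 1 (sale 9): sell min(9,32)=9. stock: 32 - 9 = 23. total_sold = 9
  Event 2 (sale 7): sell min(7,23)=7. stock: 23 - 7 = 16. total_sold = 16
  Event 3 (sale 13): sell min(13,16)=13. stock: 16 - 13 = 3. total_sold = 29
  Event 4 (restock 28): 3 + 28 = 31
  Event 5 (sale 7): sell min(7,31)=7. stock: 31 - 7 = 24. total_sold = 36
  Event 6 (restock 10): 24 + 10 = 34
  Event 7 (sale 11): sell min(11,34)=11. stock: 34 - 11 = 23. total_sold = 47
  Event 8 (adjust +0): 23 + 0 = 23
  Event 9 (restock 26): 23 + 26 = 49
  Event 10 (return 7): 49 + 7 = 56
  Event 11 (sale 3): sell min(3,56)=3. stock: 56 - 3 = 53. total_sold = 50
  Event 12 (sale 5): sell min(5,53)=5. stock: 53 - 5 = 48. total_sold = 55
  Event 13 (sale 9): sell min(9,48)=9. stock: 48 - 9 = 39. total_sold = 64
  Event 14 (adjust +1): 39 + 1 = 40
Final: stock = 40, total_sold = 64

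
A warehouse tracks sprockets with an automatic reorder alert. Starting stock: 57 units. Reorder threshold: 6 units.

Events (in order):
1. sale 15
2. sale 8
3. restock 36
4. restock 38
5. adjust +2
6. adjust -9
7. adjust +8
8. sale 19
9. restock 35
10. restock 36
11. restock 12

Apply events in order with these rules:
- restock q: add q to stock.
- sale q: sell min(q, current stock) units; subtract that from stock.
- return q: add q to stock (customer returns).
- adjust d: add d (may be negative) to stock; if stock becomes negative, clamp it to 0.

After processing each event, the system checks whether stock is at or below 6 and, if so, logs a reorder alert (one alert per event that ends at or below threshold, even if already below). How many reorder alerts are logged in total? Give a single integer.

Answer: 0

Derivation:
Processing events:
Start: stock = 57
  Event 1 (sale 15): sell min(15,57)=15. stock: 57 - 15 = 42. total_sold = 15
  Event 2 (sale 8): sell min(8,42)=8. stock: 42 - 8 = 34. total_sold = 23
  Event 3 (restock 36): 34 + 36 = 70
  Event 4 (restock 38): 70 + 38 = 108
  Event 5 (adjust +2): 108 + 2 = 110
  Event 6 (adjust -9): 110 + -9 = 101
  Event 7 (adjust +8): 101 + 8 = 109
  Event 8 (sale 19): sell min(19,109)=19. stock: 109 - 19 = 90. total_sold = 42
  Event 9 (restock 35): 90 + 35 = 125
  Event 10 (restock 36): 125 + 36 = 161
  Event 11 (restock 12): 161 + 12 = 173
Final: stock = 173, total_sold = 42

Checking against threshold 6:
  After event 1: stock=42 > 6
  After event 2: stock=34 > 6
  After event 3: stock=70 > 6
  After event 4: stock=108 > 6
  After event 5: stock=110 > 6
  After event 6: stock=101 > 6
  After event 7: stock=109 > 6
  After event 8: stock=90 > 6
  After event 9: stock=125 > 6
  After event 10: stock=161 > 6
  After event 11: stock=173 > 6
Alert events: []. Count = 0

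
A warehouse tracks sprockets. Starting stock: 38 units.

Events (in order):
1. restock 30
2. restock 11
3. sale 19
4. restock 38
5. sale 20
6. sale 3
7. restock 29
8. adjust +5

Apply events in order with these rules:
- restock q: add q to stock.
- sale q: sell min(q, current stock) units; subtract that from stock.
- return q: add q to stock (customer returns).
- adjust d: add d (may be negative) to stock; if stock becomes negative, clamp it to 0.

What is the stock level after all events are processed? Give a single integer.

Processing events:
Start: stock = 38
  Event 1 (restock 30): 38 + 30 = 68
  Event 2 (restock 11): 68 + 11 = 79
  Event 3 (sale 19): sell min(19,79)=19. stock: 79 - 19 = 60. total_sold = 19
  Event 4 (restock 38): 60 + 38 = 98
  Event 5 (sale 20): sell min(20,98)=20. stock: 98 - 20 = 78. total_sold = 39
  Event 6 (sale 3): sell min(3,78)=3. stock: 78 - 3 = 75. total_sold = 42
  Event 7 (restock 29): 75 + 29 = 104
  Event 8 (adjust +5): 104 + 5 = 109
Final: stock = 109, total_sold = 42

Answer: 109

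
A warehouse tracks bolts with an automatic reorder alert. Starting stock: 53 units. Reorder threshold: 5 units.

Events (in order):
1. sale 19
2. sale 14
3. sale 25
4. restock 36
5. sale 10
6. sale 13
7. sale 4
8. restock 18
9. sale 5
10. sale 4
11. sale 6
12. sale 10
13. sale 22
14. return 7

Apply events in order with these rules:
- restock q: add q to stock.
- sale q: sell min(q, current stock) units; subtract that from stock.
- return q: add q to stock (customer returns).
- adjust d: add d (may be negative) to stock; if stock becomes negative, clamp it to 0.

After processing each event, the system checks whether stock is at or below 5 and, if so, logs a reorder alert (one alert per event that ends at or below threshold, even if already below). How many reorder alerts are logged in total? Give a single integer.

Answer: 3

Derivation:
Processing events:
Start: stock = 53
  Event 1 (sale 19): sell min(19,53)=19. stock: 53 - 19 = 34. total_sold = 19
  Event 2 (sale 14): sell min(14,34)=14. stock: 34 - 14 = 20. total_sold = 33
  Event 3 (sale 25): sell min(25,20)=20. stock: 20 - 20 = 0. total_sold = 53
  Event 4 (restock 36): 0 + 36 = 36
  Event 5 (sale 10): sell min(10,36)=10. stock: 36 - 10 = 26. total_sold = 63
  Event 6 (sale 13): sell min(13,26)=13. stock: 26 - 13 = 13. total_sold = 76
  Event 7 (sale 4): sell min(4,13)=4. stock: 13 - 4 = 9. total_sold = 80
  Event 8 (restock 18): 9 + 18 = 27
  Event 9 (sale 5): sell min(5,27)=5. stock: 27 - 5 = 22. total_sold = 85
  Event 10 (sale 4): sell min(4,22)=4. stock: 22 - 4 = 18. total_sold = 89
  Event 11 (sale 6): sell min(6,18)=6. stock: 18 - 6 = 12. total_sold = 95
  Event 12 (sale 10): sell min(10,12)=10. stock: 12 - 10 = 2. total_sold = 105
  Event 13 (sale 22): sell min(22,2)=2. stock: 2 - 2 = 0. total_sold = 107
  Event 14 (return 7): 0 + 7 = 7
Final: stock = 7, total_sold = 107

Checking against threshold 5:
  After event 1: stock=34 > 5
  After event 2: stock=20 > 5
  After event 3: stock=0 <= 5 -> ALERT
  After event 4: stock=36 > 5
  After event 5: stock=26 > 5
  After event 6: stock=13 > 5
  After event 7: stock=9 > 5
  After event 8: stock=27 > 5
  After event 9: stock=22 > 5
  After event 10: stock=18 > 5
  After event 11: stock=12 > 5
  After event 12: stock=2 <= 5 -> ALERT
  After event 13: stock=0 <= 5 -> ALERT
  After event 14: stock=7 > 5
Alert events: [3, 12, 13]. Count = 3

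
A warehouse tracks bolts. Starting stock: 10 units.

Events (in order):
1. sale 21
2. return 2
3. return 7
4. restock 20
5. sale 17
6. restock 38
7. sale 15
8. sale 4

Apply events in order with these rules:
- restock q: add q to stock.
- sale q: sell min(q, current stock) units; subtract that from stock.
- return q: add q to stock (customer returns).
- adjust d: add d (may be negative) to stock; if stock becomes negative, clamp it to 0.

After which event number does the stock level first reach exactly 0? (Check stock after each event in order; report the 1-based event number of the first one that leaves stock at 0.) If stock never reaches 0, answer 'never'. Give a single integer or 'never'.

Processing events:
Start: stock = 10
  Event 1 (sale 21): sell min(21,10)=10. stock: 10 - 10 = 0. total_sold = 10
  Event 2 (return 2): 0 + 2 = 2
  Event 3 (return 7): 2 + 7 = 9
  Event 4 (restock 20): 9 + 20 = 29
  Event 5 (sale 17): sell min(17,29)=17. stock: 29 - 17 = 12. total_sold = 27
  Event 6 (restock 38): 12 + 38 = 50
  Event 7 (sale 15): sell min(15,50)=15. stock: 50 - 15 = 35. total_sold = 42
  Event 8 (sale 4): sell min(4,35)=4. stock: 35 - 4 = 31. total_sold = 46
Final: stock = 31, total_sold = 46

First zero at event 1.

Answer: 1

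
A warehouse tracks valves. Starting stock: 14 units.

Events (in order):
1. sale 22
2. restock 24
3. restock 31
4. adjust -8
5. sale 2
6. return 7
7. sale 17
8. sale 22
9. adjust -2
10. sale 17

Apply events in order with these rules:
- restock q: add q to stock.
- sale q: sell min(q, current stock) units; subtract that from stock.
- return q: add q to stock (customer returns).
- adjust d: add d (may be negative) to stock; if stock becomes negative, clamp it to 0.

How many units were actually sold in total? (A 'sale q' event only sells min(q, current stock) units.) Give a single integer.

Answer: 66

Derivation:
Processing events:
Start: stock = 14
  Event 1 (sale 22): sell min(22,14)=14. stock: 14 - 14 = 0. total_sold = 14
  Event 2 (restock 24): 0 + 24 = 24
  Event 3 (restock 31): 24 + 31 = 55
  Event 4 (adjust -8): 55 + -8 = 47
  Event 5 (sale 2): sell min(2,47)=2. stock: 47 - 2 = 45. total_sold = 16
  Event 6 (return 7): 45 + 7 = 52
  Event 7 (sale 17): sell min(17,52)=17. stock: 52 - 17 = 35. total_sold = 33
  Event 8 (sale 22): sell min(22,35)=22. stock: 35 - 22 = 13. total_sold = 55
  Event 9 (adjust -2): 13 + -2 = 11
  Event 10 (sale 17): sell min(17,11)=11. stock: 11 - 11 = 0. total_sold = 66
Final: stock = 0, total_sold = 66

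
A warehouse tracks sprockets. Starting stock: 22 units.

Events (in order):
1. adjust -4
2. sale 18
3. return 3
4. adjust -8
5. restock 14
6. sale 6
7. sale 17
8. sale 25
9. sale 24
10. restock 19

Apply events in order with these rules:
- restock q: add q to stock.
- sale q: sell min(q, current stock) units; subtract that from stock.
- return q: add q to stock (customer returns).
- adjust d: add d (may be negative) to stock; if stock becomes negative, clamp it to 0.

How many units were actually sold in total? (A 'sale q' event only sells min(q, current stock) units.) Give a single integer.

Answer: 32

Derivation:
Processing events:
Start: stock = 22
  Event 1 (adjust -4): 22 + -4 = 18
  Event 2 (sale 18): sell min(18,18)=18. stock: 18 - 18 = 0. total_sold = 18
  Event 3 (return 3): 0 + 3 = 3
  Event 4 (adjust -8): 3 + -8 = 0 (clamped to 0)
  Event 5 (restock 14): 0 + 14 = 14
  Event 6 (sale 6): sell min(6,14)=6. stock: 14 - 6 = 8. total_sold = 24
  Event 7 (sale 17): sell min(17,8)=8. stock: 8 - 8 = 0. total_sold = 32
  Event 8 (sale 25): sell min(25,0)=0. stock: 0 - 0 = 0. total_sold = 32
  Event 9 (sale 24): sell min(24,0)=0. stock: 0 - 0 = 0. total_sold = 32
  Event 10 (restock 19): 0 + 19 = 19
Final: stock = 19, total_sold = 32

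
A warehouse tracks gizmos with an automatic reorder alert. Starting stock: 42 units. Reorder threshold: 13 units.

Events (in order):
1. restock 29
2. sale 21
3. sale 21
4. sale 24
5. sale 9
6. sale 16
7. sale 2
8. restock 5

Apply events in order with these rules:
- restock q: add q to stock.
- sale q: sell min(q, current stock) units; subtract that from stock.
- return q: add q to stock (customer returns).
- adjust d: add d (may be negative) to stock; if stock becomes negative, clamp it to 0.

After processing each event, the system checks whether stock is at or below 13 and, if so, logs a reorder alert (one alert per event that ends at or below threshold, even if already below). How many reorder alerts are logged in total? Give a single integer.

Processing events:
Start: stock = 42
  Event 1 (restock 29): 42 + 29 = 71
  Event 2 (sale 21): sell min(21,71)=21. stock: 71 - 21 = 50. total_sold = 21
  Event 3 (sale 21): sell min(21,50)=21. stock: 50 - 21 = 29. total_sold = 42
  Event 4 (sale 24): sell min(24,29)=24. stock: 29 - 24 = 5. total_sold = 66
  Event 5 (sale 9): sell min(9,5)=5. stock: 5 - 5 = 0. total_sold = 71
  Event 6 (sale 16): sell min(16,0)=0. stock: 0 - 0 = 0. total_sold = 71
  Event 7 (sale 2): sell min(2,0)=0. stock: 0 - 0 = 0. total_sold = 71
  Event 8 (restock 5): 0 + 5 = 5
Final: stock = 5, total_sold = 71

Checking against threshold 13:
  After event 1: stock=71 > 13
  After event 2: stock=50 > 13
  After event 3: stock=29 > 13
  After event 4: stock=5 <= 13 -> ALERT
  After event 5: stock=0 <= 13 -> ALERT
  After event 6: stock=0 <= 13 -> ALERT
  After event 7: stock=0 <= 13 -> ALERT
  After event 8: stock=5 <= 13 -> ALERT
Alert events: [4, 5, 6, 7, 8]. Count = 5

Answer: 5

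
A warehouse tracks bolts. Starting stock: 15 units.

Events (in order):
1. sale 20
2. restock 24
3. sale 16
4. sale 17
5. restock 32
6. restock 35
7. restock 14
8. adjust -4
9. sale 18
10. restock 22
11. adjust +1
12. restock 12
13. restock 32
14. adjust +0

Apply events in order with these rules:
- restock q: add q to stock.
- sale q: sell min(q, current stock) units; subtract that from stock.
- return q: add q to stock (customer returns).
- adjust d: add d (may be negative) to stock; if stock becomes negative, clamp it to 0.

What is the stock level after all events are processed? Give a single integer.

Processing events:
Start: stock = 15
  Event 1 (sale 20): sell min(20,15)=15. stock: 15 - 15 = 0. total_sold = 15
  Event 2 (restock 24): 0 + 24 = 24
  Event 3 (sale 16): sell min(16,24)=16. stock: 24 - 16 = 8. total_sold = 31
  Event 4 (sale 17): sell min(17,8)=8. stock: 8 - 8 = 0. total_sold = 39
  Event 5 (restock 32): 0 + 32 = 32
  Event 6 (restock 35): 32 + 35 = 67
  Event 7 (restock 14): 67 + 14 = 81
  Event 8 (adjust -4): 81 + -4 = 77
  Event 9 (sale 18): sell min(18,77)=18. stock: 77 - 18 = 59. total_sold = 57
  Event 10 (restock 22): 59 + 22 = 81
  Event 11 (adjust +1): 81 + 1 = 82
  Event 12 (restock 12): 82 + 12 = 94
  Event 13 (restock 32): 94 + 32 = 126
  Event 14 (adjust +0): 126 + 0 = 126
Final: stock = 126, total_sold = 57

Answer: 126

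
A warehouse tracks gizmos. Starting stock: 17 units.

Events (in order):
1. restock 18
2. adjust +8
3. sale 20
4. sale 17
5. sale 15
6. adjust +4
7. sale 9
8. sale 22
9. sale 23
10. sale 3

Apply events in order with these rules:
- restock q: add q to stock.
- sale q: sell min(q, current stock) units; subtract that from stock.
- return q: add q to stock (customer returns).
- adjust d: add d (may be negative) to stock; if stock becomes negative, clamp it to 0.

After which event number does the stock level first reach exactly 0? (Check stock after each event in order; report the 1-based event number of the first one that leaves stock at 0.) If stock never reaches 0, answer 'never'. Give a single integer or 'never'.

Processing events:
Start: stock = 17
  Event 1 (restock 18): 17 + 18 = 35
  Event 2 (adjust +8): 35 + 8 = 43
  Event 3 (sale 20): sell min(20,43)=20. stock: 43 - 20 = 23. total_sold = 20
  Event 4 (sale 17): sell min(17,23)=17. stock: 23 - 17 = 6. total_sold = 37
  Event 5 (sale 15): sell min(15,6)=6. stock: 6 - 6 = 0. total_sold = 43
  Event 6 (adjust +4): 0 + 4 = 4
  Event 7 (sale 9): sell min(9,4)=4. stock: 4 - 4 = 0. total_sold = 47
  Event 8 (sale 22): sell min(22,0)=0. stock: 0 - 0 = 0. total_sold = 47
  Event 9 (sale 23): sell min(23,0)=0. stock: 0 - 0 = 0. total_sold = 47
  Event 10 (sale 3): sell min(3,0)=0. stock: 0 - 0 = 0. total_sold = 47
Final: stock = 0, total_sold = 47

First zero at event 5.

Answer: 5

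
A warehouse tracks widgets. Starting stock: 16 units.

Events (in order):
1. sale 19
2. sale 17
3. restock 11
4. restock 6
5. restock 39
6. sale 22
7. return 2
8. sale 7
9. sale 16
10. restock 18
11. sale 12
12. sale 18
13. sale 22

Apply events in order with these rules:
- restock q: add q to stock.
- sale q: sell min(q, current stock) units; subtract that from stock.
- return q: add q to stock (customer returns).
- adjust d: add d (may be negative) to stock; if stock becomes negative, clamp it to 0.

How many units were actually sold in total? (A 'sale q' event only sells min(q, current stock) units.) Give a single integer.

Answer: 92

Derivation:
Processing events:
Start: stock = 16
  Event 1 (sale 19): sell min(19,16)=16. stock: 16 - 16 = 0. total_sold = 16
  Event 2 (sale 17): sell min(17,0)=0. stock: 0 - 0 = 0. total_sold = 16
  Event 3 (restock 11): 0 + 11 = 11
  Event 4 (restock 6): 11 + 6 = 17
  Event 5 (restock 39): 17 + 39 = 56
  Event 6 (sale 22): sell min(22,56)=22. stock: 56 - 22 = 34. total_sold = 38
  Event 7 (return 2): 34 + 2 = 36
  Event 8 (sale 7): sell min(7,36)=7. stock: 36 - 7 = 29. total_sold = 45
  Event 9 (sale 16): sell min(16,29)=16. stock: 29 - 16 = 13. total_sold = 61
  Event 10 (restock 18): 13 + 18 = 31
  Event 11 (sale 12): sell min(12,31)=12. stock: 31 - 12 = 19. total_sold = 73
  Event 12 (sale 18): sell min(18,19)=18. stock: 19 - 18 = 1. total_sold = 91
  Event 13 (sale 22): sell min(22,1)=1. stock: 1 - 1 = 0. total_sold = 92
Final: stock = 0, total_sold = 92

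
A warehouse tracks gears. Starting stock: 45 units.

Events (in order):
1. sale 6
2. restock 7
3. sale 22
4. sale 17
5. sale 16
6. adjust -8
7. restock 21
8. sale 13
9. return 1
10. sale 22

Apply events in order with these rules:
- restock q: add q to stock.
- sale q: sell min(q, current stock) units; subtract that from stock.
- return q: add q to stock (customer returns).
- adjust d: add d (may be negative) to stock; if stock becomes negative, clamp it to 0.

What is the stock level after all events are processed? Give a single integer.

Answer: 0

Derivation:
Processing events:
Start: stock = 45
  Event 1 (sale 6): sell min(6,45)=6. stock: 45 - 6 = 39. total_sold = 6
  Event 2 (restock 7): 39 + 7 = 46
  Event 3 (sale 22): sell min(22,46)=22. stock: 46 - 22 = 24. total_sold = 28
  Event 4 (sale 17): sell min(17,24)=17. stock: 24 - 17 = 7. total_sold = 45
  Event 5 (sale 16): sell min(16,7)=7. stock: 7 - 7 = 0. total_sold = 52
  Event 6 (adjust -8): 0 + -8 = 0 (clamped to 0)
  Event 7 (restock 21): 0 + 21 = 21
  Event 8 (sale 13): sell min(13,21)=13. stock: 21 - 13 = 8. total_sold = 65
  Event 9 (return 1): 8 + 1 = 9
  Event 10 (sale 22): sell min(22,9)=9. stock: 9 - 9 = 0. total_sold = 74
Final: stock = 0, total_sold = 74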